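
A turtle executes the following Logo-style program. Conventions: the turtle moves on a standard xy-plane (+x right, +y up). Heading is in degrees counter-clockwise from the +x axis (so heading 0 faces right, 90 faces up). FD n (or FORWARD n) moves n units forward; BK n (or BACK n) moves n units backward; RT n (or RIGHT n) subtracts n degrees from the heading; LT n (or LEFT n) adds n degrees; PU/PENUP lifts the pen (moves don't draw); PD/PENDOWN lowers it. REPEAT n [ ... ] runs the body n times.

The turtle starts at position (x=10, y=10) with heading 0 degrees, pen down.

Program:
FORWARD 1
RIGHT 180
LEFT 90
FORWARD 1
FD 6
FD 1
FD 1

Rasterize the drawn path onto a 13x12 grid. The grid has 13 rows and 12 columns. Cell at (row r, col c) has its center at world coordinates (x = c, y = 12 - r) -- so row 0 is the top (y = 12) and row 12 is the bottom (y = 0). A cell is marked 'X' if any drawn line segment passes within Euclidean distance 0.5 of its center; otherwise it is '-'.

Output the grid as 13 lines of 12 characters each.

Segment 0: (10,10) -> (11,10)
Segment 1: (11,10) -> (11,9)
Segment 2: (11,9) -> (11,3)
Segment 3: (11,3) -> (11,2)
Segment 4: (11,2) -> (11,1)

Answer: ------------
------------
----------XX
-----------X
-----------X
-----------X
-----------X
-----------X
-----------X
-----------X
-----------X
-----------X
------------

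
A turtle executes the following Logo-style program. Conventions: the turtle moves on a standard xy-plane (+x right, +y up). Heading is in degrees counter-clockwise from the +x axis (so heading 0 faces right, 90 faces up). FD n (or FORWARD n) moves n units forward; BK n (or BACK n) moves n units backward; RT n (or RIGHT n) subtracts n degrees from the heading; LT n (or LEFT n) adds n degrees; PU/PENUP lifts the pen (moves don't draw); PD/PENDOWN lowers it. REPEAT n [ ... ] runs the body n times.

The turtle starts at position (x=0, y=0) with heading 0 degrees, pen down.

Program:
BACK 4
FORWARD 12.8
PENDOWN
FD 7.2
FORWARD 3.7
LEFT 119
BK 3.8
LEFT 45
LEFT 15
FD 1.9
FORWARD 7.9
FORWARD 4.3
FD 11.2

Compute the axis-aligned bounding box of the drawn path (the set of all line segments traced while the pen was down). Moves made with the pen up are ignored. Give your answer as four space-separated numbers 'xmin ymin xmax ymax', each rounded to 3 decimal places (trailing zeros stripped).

Executing turtle program step by step:
Start: pos=(0,0), heading=0, pen down
BK 4: (0,0) -> (-4,0) [heading=0, draw]
FD 12.8: (-4,0) -> (8.8,0) [heading=0, draw]
PD: pen down
FD 7.2: (8.8,0) -> (16,0) [heading=0, draw]
FD 3.7: (16,0) -> (19.7,0) [heading=0, draw]
LT 119: heading 0 -> 119
BK 3.8: (19.7,0) -> (21.542,-3.324) [heading=119, draw]
LT 45: heading 119 -> 164
LT 15: heading 164 -> 179
FD 1.9: (21.542,-3.324) -> (19.643,-3.29) [heading=179, draw]
FD 7.9: (19.643,-3.29) -> (11.744,-3.153) [heading=179, draw]
FD 4.3: (11.744,-3.153) -> (7.444,-3.077) [heading=179, draw]
FD 11.2: (7.444,-3.077) -> (-3.754,-2.882) [heading=179, draw]
Final: pos=(-3.754,-2.882), heading=179, 9 segment(s) drawn

Segment endpoints: x in {-4, -3.754, 0, 7.444, 8.8, 11.744, 16, 19.643, 19.7, 21.542}, y in {-3.324, -3.29, -3.153, -3.077, -2.882, 0}
xmin=-4, ymin=-3.324, xmax=21.542, ymax=0

Answer: -4 -3.324 21.542 0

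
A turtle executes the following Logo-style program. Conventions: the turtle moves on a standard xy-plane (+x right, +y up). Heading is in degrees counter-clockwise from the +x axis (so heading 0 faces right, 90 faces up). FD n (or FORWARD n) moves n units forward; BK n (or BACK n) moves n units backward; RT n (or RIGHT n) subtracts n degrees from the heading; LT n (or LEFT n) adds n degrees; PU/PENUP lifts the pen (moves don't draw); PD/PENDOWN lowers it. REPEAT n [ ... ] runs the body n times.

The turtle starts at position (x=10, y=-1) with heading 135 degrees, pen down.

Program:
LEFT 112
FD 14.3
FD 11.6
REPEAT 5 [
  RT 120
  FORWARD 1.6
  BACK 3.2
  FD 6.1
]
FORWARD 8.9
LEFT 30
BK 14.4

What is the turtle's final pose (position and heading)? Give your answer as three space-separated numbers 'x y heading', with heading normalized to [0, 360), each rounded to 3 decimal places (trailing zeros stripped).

Executing turtle program step by step:
Start: pos=(10,-1), heading=135, pen down
LT 112: heading 135 -> 247
FD 14.3: (10,-1) -> (4.413,-14.163) [heading=247, draw]
FD 11.6: (4.413,-14.163) -> (-0.12,-24.841) [heading=247, draw]
REPEAT 5 [
  -- iteration 1/5 --
  RT 120: heading 247 -> 127
  FD 1.6: (-0.12,-24.841) -> (-1.083,-23.563) [heading=127, draw]
  BK 3.2: (-1.083,-23.563) -> (0.843,-26.119) [heading=127, draw]
  FD 6.1: (0.843,-26.119) -> (-2.828,-21.247) [heading=127, draw]
  -- iteration 2/5 --
  RT 120: heading 127 -> 7
  FD 1.6: (-2.828,-21.247) -> (-1.24,-21.052) [heading=7, draw]
  BK 3.2: (-1.24,-21.052) -> (-4.416,-21.442) [heading=7, draw]
  FD 6.1: (-4.416,-21.442) -> (1.638,-20.699) [heading=7, draw]
  -- iteration 3/5 --
  RT 120: heading 7 -> 247
  FD 1.6: (1.638,-20.699) -> (1.013,-22.172) [heading=247, draw]
  BK 3.2: (1.013,-22.172) -> (2.264,-19.226) [heading=247, draw]
  FD 6.1: (2.264,-19.226) -> (-0.12,-24.841) [heading=247, draw]
  -- iteration 4/5 --
  RT 120: heading 247 -> 127
  FD 1.6: (-0.12,-24.841) -> (-1.083,-23.563) [heading=127, draw]
  BK 3.2: (-1.083,-23.563) -> (0.843,-26.119) [heading=127, draw]
  FD 6.1: (0.843,-26.119) -> (-2.828,-21.247) [heading=127, draw]
  -- iteration 5/5 --
  RT 120: heading 127 -> 7
  FD 1.6: (-2.828,-21.247) -> (-1.24,-21.052) [heading=7, draw]
  BK 3.2: (-1.24,-21.052) -> (-4.416,-21.442) [heading=7, draw]
  FD 6.1: (-4.416,-21.442) -> (1.638,-20.699) [heading=7, draw]
]
FD 8.9: (1.638,-20.699) -> (10.472,-19.614) [heading=7, draw]
LT 30: heading 7 -> 37
BK 14.4: (10.472,-19.614) -> (-1.028,-28.28) [heading=37, draw]
Final: pos=(-1.028,-28.28), heading=37, 19 segment(s) drawn

Answer: -1.028 -28.28 37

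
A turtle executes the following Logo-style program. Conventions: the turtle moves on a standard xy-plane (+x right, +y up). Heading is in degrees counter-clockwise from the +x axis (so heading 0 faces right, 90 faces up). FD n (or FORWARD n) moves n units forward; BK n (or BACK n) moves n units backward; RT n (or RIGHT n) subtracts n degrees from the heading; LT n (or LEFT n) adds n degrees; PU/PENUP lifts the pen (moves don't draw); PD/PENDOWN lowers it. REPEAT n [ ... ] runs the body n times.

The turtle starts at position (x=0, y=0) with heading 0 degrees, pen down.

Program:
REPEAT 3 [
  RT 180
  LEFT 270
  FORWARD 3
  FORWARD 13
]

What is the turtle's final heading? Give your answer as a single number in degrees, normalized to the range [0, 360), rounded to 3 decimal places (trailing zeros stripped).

Executing turtle program step by step:
Start: pos=(0,0), heading=0, pen down
REPEAT 3 [
  -- iteration 1/3 --
  RT 180: heading 0 -> 180
  LT 270: heading 180 -> 90
  FD 3: (0,0) -> (0,3) [heading=90, draw]
  FD 13: (0,3) -> (0,16) [heading=90, draw]
  -- iteration 2/3 --
  RT 180: heading 90 -> 270
  LT 270: heading 270 -> 180
  FD 3: (0,16) -> (-3,16) [heading=180, draw]
  FD 13: (-3,16) -> (-16,16) [heading=180, draw]
  -- iteration 3/3 --
  RT 180: heading 180 -> 0
  LT 270: heading 0 -> 270
  FD 3: (-16,16) -> (-16,13) [heading=270, draw]
  FD 13: (-16,13) -> (-16,0) [heading=270, draw]
]
Final: pos=(-16,0), heading=270, 6 segment(s) drawn

Answer: 270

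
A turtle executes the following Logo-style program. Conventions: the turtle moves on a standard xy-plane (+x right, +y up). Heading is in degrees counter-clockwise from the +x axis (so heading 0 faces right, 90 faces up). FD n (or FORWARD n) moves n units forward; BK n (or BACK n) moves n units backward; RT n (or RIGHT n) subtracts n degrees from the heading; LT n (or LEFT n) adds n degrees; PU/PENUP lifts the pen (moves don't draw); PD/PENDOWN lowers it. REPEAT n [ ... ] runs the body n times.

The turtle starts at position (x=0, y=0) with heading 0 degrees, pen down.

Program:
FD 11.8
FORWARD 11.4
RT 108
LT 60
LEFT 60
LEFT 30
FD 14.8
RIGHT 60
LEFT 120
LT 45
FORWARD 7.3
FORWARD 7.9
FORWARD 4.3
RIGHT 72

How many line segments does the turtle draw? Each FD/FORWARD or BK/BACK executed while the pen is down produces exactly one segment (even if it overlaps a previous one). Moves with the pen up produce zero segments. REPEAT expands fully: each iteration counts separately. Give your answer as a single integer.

Answer: 6

Derivation:
Executing turtle program step by step:
Start: pos=(0,0), heading=0, pen down
FD 11.8: (0,0) -> (11.8,0) [heading=0, draw]
FD 11.4: (11.8,0) -> (23.2,0) [heading=0, draw]
RT 108: heading 0 -> 252
LT 60: heading 252 -> 312
LT 60: heading 312 -> 12
LT 30: heading 12 -> 42
FD 14.8: (23.2,0) -> (34.199,9.903) [heading=42, draw]
RT 60: heading 42 -> 342
LT 120: heading 342 -> 102
LT 45: heading 102 -> 147
FD 7.3: (34.199,9.903) -> (28.076,13.879) [heading=147, draw]
FD 7.9: (28.076,13.879) -> (21.451,18.182) [heading=147, draw]
FD 4.3: (21.451,18.182) -> (17.844,20.524) [heading=147, draw]
RT 72: heading 147 -> 75
Final: pos=(17.844,20.524), heading=75, 6 segment(s) drawn
Segments drawn: 6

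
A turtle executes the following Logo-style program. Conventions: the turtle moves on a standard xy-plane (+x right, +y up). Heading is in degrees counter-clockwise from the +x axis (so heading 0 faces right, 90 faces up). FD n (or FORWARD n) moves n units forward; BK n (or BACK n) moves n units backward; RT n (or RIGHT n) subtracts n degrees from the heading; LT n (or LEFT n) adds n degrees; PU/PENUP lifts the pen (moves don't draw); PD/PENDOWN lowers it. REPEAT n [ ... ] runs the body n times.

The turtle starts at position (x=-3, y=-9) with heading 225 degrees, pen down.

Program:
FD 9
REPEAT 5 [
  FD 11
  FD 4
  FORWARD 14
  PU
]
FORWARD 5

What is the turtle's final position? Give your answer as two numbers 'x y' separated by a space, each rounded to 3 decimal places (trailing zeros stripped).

Executing turtle program step by step:
Start: pos=(-3,-9), heading=225, pen down
FD 9: (-3,-9) -> (-9.364,-15.364) [heading=225, draw]
REPEAT 5 [
  -- iteration 1/5 --
  FD 11: (-9.364,-15.364) -> (-17.142,-23.142) [heading=225, draw]
  FD 4: (-17.142,-23.142) -> (-19.971,-25.971) [heading=225, draw]
  FD 14: (-19.971,-25.971) -> (-29.87,-35.87) [heading=225, draw]
  PU: pen up
  -- iteration 2/5 --
  FD 11: (-29.87,-35.87) -> (-37.648,-43.648) [heading=225, move]
  FD 4: (-37.648,-43.648) -> (-40.477,-46.477) [heading=225, move]
  FD 14: (-40.477,-46.477) -> (-50.376,-56.376) [heading=225, move]
  PU: pen up
  -- iteration 3/5 --
  FD 11: (-50.376,-56.376) -> (-58.154,-64.154) [heading=225, move]
  FD 4: (-58.154,-64.154) -> (-60.983,-66.983) [heading=225, move]
  FD 14: (-60.983,-66.983) -> (-70.882,-76.882) [heading=225, move]
  PU: pen up
  -- iteration 4/5 --
  FD 11: (-70.882,-76.882) -> (-78.66,-84.66) [heading=225, move]
  FD 4: (-78.66,-84.66) -> (-81.489,-87.489) [heading=225, move]
  FD 14: (-81.489,-87.489) -> (-91.388,-97.388) [heading=225, move]
  PU: pen up
  -- iteration 5/5 --
  FD 11: (-91.388,-97.388) -> (-99.167,-105.167) [heading=225, move]
  FD 4: (-99.167,-105.167) -> (-101.995,-107.995) [heading=225, move]
  FD 14: (-101.995,-107.995) -> (-111.894,-117.894) [heading=225, move]
  PU: pen up
]
FD 5: (-111.894,-117.894) -> (-115.43,-121.43) [heading=225, move]
Final: pos=(-115.43,-121.43), heading=225, 4 segment(s) drawn

Answer: -115.43 -121.43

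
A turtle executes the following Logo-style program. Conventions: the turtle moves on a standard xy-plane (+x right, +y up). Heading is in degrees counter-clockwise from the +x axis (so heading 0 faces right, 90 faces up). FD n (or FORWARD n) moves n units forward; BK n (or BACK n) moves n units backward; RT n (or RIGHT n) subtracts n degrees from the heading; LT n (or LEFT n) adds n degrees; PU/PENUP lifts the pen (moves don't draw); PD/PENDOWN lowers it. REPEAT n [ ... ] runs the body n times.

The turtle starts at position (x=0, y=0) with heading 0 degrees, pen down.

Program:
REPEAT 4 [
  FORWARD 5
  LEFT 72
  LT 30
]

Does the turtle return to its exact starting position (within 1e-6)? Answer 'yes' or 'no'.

Executing turtle program step by step:
Start: pos=(0,0), heading=0, pen down
REPEAT 4 [
  -- iteration 1/4 --
  FD 5: (0,0) -> (5,0) [heading=0, draw]
  LT 72: heading 0 -> 72
  LT 30: heading 72 -> 102
  -- iteration 2/4 --
  FD 5: (5,0) -> (3.96,4.891) [heading=102, draw]
  LT 72: heading 102 -> 174
  LT 30: heading 174 -> 204
  -- iteration 3/4 --
  FD 5: (3.96,4.891) -> (-0.607,2.857) [heading=204, draw]
  LT 72: heading 204 -> 276
  LT 30: heading 276 -> 306
  -- iteration 4/4 --
  FD 5: (-0.607,2.857) -> (2.332,-1.188) [heading=306, draw]
  LT 72: heading 306 -> 18
  LT 30: heading 18 -> 48
]
Final: pos=(2.332,-1.188), heading=48, 4 segment(s) drawn

Start position: (0, 0)
Final position: (2.332, -1.188)
Distance = 2.617; >= 1e-6 -> NOT closed

Answer: no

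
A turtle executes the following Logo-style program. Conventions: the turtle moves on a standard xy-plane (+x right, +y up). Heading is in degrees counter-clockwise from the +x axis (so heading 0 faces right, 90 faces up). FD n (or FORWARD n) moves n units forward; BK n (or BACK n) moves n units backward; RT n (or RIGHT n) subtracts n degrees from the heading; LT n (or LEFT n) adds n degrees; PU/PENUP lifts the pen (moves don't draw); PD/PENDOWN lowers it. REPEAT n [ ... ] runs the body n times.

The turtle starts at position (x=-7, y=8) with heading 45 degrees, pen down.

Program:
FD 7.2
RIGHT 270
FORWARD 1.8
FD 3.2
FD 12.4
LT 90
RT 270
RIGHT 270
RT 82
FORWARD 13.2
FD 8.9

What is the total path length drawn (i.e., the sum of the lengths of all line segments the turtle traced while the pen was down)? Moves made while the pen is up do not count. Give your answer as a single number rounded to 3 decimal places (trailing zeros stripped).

Executing turtle program step by step:
Start: pos=(-7,8), heading=45, pen down
FD 7.2: (-7,8) -> (-1.909,13.091) [heading=45, draw]
RT 270: heading 45 -> 135
FD 1.8: (-1.909,13.091) -> (-3.182,14.364) [heading=135, draw]
FD 3.2: (-3.182,14.364) -> (-5.444,16.627) [heading=135, draw]
FD 12.4: (-5.444,16.627) -> (-14.212,25.395) [heading=135, draw]
LT 90: heading 135 -> 225
RT 270: heading 225 -> 315
RT 270: heading 315 -> 45
RT 82: heading 45 -> 323
FD 13.2: (-14.212,25.395) -> (-3.671,17.451) [heading=323, draw]
FD 8.9: (-3.671,17.451) -> (3.437,12.095) [heading=323, draw]
Final: pos=(3.437,12.095), heading=323, 6 segment(s) drawn

Segment lengths:
  seg 1: (-7,8) -> (-1.909,13.091), length = 7.2
  seg 2: (-1.909,13.091) -> (-3.182,14.364), length = 1.8
  seg 3: (-3.182,14.364) -> (-5.444,16.627), length = 3.2
  seg 4: (-5.444,16.627) -> (-14.212,25.395), length = 12.4
  seg 5: (-14.212,25.395) -> (-3.671,17.451), length = 13.2
  seg 6: (-3.671,17.451) -> (3.437,12.095), length = 8.9
Total = 46.7

Answer: 46.7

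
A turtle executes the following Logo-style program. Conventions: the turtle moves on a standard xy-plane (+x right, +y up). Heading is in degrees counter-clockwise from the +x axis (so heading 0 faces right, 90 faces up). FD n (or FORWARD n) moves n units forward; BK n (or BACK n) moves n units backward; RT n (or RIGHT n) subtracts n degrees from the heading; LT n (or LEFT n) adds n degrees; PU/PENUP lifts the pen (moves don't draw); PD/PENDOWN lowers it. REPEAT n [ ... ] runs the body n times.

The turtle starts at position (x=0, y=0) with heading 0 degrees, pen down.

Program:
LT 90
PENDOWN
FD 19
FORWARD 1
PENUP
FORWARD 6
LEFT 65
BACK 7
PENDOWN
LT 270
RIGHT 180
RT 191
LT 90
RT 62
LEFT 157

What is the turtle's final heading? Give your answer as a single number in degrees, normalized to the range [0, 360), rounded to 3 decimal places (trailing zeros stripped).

Executing turtle program step by step:
Start: pos=(0,0), heading=0, pen down
LT 90: heading 0 -> 90
PD: pen down
FD 19: (0,0) -> (0,19) [heading=90, draw]
FD 1: (0,19) -> (0,20) [heading=90, draw]
PU: pen up
FD 6: (0,20) -> (0,26) [heading=90, move]
LT 65: heading 90 -> 155
BK 7: (0,26) -> (6.344,23.042) [heading=155, move]
PD: pen down
LT 270: heading 155 -> 65
RT 180: heading 65 -> 245
RT 191: heading 245 -> 54
LT 90: heading 54 -> 144
RT 62: heading 144 -> 82
LT 157: heading 82 -> 239
Final: pos=(6.344,23.042), heading=239, 2 segment(s) drawn

Answer: 239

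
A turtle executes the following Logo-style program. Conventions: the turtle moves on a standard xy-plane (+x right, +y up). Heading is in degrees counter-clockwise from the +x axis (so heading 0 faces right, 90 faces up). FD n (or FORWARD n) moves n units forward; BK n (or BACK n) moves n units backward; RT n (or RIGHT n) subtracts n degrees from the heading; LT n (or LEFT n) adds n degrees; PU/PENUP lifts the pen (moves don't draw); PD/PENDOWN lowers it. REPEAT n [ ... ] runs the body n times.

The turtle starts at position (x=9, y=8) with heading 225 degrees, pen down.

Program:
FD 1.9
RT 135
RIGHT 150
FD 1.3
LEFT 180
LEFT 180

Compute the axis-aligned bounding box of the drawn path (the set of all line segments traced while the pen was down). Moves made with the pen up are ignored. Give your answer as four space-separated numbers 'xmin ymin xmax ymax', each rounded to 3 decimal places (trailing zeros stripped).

Executing turtle program step by step:
Start: pos=(9,8), heading=225, pen down
FD 1.9: (9,8) -> (7.656,6.656) [heading=225, draw]
RT 135: heading 225 -> 90
RT 150: heading 90 -> 300
FD 1.3: (7.656,6.656) -> (8.306,5.531) [heading=300, draw]
LT 180: heading 300 -> 120
LT 180: heading 120 -> 300
Final: pos=(8.306,5.531), heading=300, 2 segment(s) drawn

Segment endpoints: x in {7.656, 8.306, 9}, y in {5.531, 6.656, 8}
xmin=7.656, ymin=5.531, xmax=9, ymax=8

Answer: 7.656 5.531 9 8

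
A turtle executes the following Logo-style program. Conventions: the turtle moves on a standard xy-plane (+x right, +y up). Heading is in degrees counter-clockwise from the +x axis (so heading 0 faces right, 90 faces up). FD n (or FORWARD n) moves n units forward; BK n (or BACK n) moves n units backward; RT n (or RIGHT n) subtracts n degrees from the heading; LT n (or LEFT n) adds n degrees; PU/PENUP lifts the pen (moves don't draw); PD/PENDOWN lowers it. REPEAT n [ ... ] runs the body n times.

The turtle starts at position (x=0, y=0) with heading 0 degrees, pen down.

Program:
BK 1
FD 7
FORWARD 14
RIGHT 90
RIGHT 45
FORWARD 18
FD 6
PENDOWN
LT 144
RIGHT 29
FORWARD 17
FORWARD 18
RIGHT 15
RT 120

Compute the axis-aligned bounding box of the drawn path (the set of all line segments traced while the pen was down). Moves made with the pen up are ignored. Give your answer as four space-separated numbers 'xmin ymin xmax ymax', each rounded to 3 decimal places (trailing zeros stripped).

Executing turtle program step by step:
Start: pos=(0,0), heading=0, pen down
BK 1: (0,0) -> (-1,0) [heading=0, draw]
FD 7: (-1,0) -> (6,0) [heading=0, draw]
FD 14: (6,0) -> (20,0) [heading=0, draw]
RT 90: heading 0 -> 270
RT 45: heading 270 -> 225
FD 18: (20,0) -> (7.272,-12.728) [heading=225, draw]
FD 6: (7.272,-12.728) -> (3.029,-16.971) [heading=225, draw]
PD: pen down
LT 144: heading 225 -> 9
RT 29: heading 9 -> 340
FD 17: (3.029,-16.971) -> (19.004,-22.785) [heading=340, draw]
FD 18: (19.004,-22.785) -> (35.919,-28.941) [heading=340, draw]
RT 15: heading 340 -> 325
RT 120: heading 325 -> 205
Final: pos=(35.919,-28.941), heading=205, 7 segment(s) drawn

Segment endpoints: x in {-1, 0, 3.029, 6, 7.272, 19.004, 20, 35.919}, y in {-28.941, -22.785, -16.971, -12.728, 0}
xmin=-1, ymin=-28.941, xmax=35.919, ymax=0

Answer: -1 -28.941 35.919 0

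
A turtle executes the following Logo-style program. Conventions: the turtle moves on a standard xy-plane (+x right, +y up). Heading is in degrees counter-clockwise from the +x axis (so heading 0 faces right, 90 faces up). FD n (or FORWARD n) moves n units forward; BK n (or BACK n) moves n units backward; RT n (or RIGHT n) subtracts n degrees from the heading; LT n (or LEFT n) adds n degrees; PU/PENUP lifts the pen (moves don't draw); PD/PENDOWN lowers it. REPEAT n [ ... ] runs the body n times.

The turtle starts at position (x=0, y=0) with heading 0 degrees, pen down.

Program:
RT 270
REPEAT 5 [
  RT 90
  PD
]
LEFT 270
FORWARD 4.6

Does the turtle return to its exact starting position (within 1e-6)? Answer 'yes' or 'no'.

Executing turtle program step by step:
Start: pos=(0,0), heading=0, pen down
RT 270: heading 0 -> 90
REPEAT 5 [
  -- iteration 1/5 --
  RT 90: heading 90 -> 0
  PD: pen down
  -- iteration 2/5 --
  RT 90: heading 0 -> 270
  PD: pen down
  -- iteration 3/5 --
  RT 90: heading 270 -> 180
  PD: pen down
  -- iteration 4/5 --
  RT 90: heading 180 -> 90
  PD: pen down
  -- iteration 5/5 --
  RT 90: heading 90 -> 0
  PD: pen down
]
LT 270: heading 0 -> 270
FD 4.6: (0,0) -> (0,-4.6) [heading=270, draw]
Final: pos=(0,-4.6), heading=270, 1 segment(s) drawn

Start position: (0, 0)
Final position: (0, -4.6)
Distance = 4.6; >= 1e-6 -> NOT closed

Answer: no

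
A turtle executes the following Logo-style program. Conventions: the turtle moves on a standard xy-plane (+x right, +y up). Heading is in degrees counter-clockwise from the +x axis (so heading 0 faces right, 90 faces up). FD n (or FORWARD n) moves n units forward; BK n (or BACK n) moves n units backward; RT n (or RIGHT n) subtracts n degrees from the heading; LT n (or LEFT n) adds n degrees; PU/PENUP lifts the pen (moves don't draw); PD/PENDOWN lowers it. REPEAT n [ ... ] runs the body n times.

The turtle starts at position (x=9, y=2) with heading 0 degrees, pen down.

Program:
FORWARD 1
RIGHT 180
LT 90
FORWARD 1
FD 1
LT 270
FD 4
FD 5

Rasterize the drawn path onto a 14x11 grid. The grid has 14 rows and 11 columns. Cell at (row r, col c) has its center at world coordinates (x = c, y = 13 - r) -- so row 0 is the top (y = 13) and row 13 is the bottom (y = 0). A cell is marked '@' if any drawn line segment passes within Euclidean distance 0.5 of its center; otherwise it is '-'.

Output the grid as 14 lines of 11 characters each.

Answer: -----------
-----------
-----------
-----------
-----------
-----------
-----------
-----------
-----------
-----------
-----------
---------@@
----------@
-@@@@@@@@@@

Derivation:
Segment 0: (9,2) -> (10,2)
Segment 1: (10,2) -> (10,1)
Segment 2: (10,1) -> (10,0)
Segment 3: (10,0) -> (6,0)
Segment 4: (6,0) -> (1,0)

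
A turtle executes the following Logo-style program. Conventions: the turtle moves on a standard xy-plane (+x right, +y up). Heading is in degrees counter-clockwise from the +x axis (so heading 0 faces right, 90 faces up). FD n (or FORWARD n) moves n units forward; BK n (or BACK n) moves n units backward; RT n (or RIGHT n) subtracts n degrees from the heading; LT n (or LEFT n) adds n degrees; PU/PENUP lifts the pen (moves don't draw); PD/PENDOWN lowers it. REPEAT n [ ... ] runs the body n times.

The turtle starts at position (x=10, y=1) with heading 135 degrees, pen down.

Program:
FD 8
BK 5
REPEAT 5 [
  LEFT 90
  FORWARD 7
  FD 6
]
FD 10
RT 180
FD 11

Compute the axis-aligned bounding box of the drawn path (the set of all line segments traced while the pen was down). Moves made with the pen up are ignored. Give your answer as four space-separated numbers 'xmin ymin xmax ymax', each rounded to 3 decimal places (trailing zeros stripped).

Executing turtle program step by step:
Start: pos=(10,1), heading=135, pen down
FD 8: (10,1) -> (4.343,6.657) [heading=135, draw]
BK 5: (4.343,6.657) -> (7.879,3.121) [heading=135, draw]
REPEAT 5 [
  -- iteration 1/5 --
  LT 90: heading 135 -> 225
  FD 7: (7.879,3.121) -> (2.929,-1.828) [heading=225, draw]
  FD 6: (2.929,-1.828) -> (-1.314,-6.071) [heading=225, draw]
  -- iteration 2/5 --
  LT 90: heading 225 -> 315
  FD 7: (-1.314,-6.071) -> (3.636,-11.021) [heading=315, draw]
  FD 6: (3.636,-11.021) -> (7.879,-15.263) [heading=315, draw]
  -- iteration 3/5 --
  LT 90: heading 315 -> 45
  FD 7: (7.879,-15.263) -> (12.828,-10.314) [heading=45, draw]
  FD 6: (12.828,-10.314) -> (17.071,-6.071) [heading=45, draw]
  -- iteration 4/5 --
  LT 90: heading 45 -> 135
  FD 7: (17.071,-6.071) -> (12.121,-1.121) [heading=135, draw]
  FD 6: (12.121,-1.121) -> (7.879,3.121) [heading=135, draw]
  -- iteration 5/5 --
  LT 90: heading 135 -> 225
  FD 7: (7.879,3.121) -> (2.929,-1.828) [heading=225, draw]
  FD 6: (2.929,-1.828) -> (-1.314,-6.071) [heading=225, draw]
]
FD 10: (-1.314,-6.071) -> (-8.385,-13.142) [heading=225, draw]
RT 180: heading 225 -> 45
FD 11: (-8.385,-13.142) -> (-0.607,-5.364) [heading=45, draw]
Final: pos=(-0.607,-5.364), heading=45, 14 segment(s) drawn

Segment endpoints: x in {-8.385, -1.314, -1.314, -0.607, 2.929, 2.929, 3.636, 4.343, 7.879, 7.879, 7.879, 10, 12.121, 12.828, 17.071}, y in {-15.263, -13.142, -11.021, -10.314, -6.071, -6.071, -6.071, -5.364, -1.828, -1.828, -1.121, 1, 3.121, 3.121, 6.657}
xmin=-8.385, ymin=-15.263, xmax=17.071, ymax=6.657

Answer: -8.385 -15.263 17.071 6.657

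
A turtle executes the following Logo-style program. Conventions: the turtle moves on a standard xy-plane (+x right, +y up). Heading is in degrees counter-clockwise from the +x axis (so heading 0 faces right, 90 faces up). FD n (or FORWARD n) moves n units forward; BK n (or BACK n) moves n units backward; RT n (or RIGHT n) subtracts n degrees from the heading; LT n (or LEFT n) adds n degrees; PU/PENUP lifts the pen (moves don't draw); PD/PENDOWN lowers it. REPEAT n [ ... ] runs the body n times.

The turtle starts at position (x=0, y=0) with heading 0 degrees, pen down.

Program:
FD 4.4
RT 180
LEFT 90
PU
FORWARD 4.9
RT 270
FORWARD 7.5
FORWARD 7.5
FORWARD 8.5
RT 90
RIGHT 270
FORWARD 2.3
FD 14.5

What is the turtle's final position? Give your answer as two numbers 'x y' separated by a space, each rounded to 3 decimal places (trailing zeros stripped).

Executing turtle program step by step:
Start: pos=(0,0), heading=0, pen down
FD 4.4: (0,0) -> (4.4,0) [heading=0, draw]
RT 180: heading 0 -> 180
LT 90: heading 180 -> 270
PU: pen up
FD 4.9: (4.4,0) -> (4.4,-4.9) [heading=270, move]
RT 270: heading 270 -> 0
FD 7.5: (4.4,-4.9) -> (11.9,-4.9) [heading=0, move]
FD 7.5: (11.9,-4.9) -> (19.4,-4.9) [heading=0, move]
FD 8.5: (19.4,-4.9) -> (27.9,-4.9) [heading=0, move]
RT 90: heading 0 -> 270
RT 270: heading 270 -> 0
FD 2.3: (27.9,-4.9) -> (30.2,-4.9) [heading=0, move]
FD 14.5: (30.2,-4.9) -> (44.7,-4.9) [heading=0, move]
Final: pos=(44.7,-4.9), heading=0, 1 segment(s) drawn

Answer: 44.7 -4.9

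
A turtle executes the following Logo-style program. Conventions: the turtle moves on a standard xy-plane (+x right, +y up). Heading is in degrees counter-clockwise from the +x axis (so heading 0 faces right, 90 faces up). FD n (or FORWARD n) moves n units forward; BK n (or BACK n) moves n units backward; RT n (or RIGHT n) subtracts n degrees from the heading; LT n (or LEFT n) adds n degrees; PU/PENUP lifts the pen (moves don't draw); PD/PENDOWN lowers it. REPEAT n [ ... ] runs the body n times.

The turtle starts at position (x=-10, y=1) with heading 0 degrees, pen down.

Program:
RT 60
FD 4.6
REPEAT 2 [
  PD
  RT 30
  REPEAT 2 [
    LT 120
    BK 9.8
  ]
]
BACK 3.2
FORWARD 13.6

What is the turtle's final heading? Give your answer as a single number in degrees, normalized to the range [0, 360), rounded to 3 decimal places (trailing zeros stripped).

Answer: 0

Derivation:
Executing turtle program step by step:
Start: pos=(-10,1), heading=0, pen down
RT 60: heading 0 -> 300
FD 4.6: (-10,1) -> (-7.7,-2.984) [heading=300, draw]
REPEAT 2 [
  -- iteration 1/2 --
  PD: pen down
  RT 30: heading 300 -> 270
  REPEAT 2 [
    -- iteration 1/2 --
    LT 120: heading 270 -> 30
    BK 9.8: (-7.7,-2.984) -> (-16.187,-7.884) [heading=30, draw]
    -- iteration 2/2 --
    LT 120: heading 30 -> 150
    BK 9.8: (-16.187,-7.884) -> (-7.7,-12.784) [heading=150, draw]
  ]
  -- iteration 2/2 --
  PD: pen down
  RT 30: heading 150 -> 120
  REPEAT 2 [
    -- iteration 1/2 --
    LT 120: heading 120 -> 240
    BK 9.8: (-7.7,-12.784) -> (-2.8,-4.297) [heading=240, draw]
    -- iteration 2/2 --
    LT 120: heading 240 -> 0
    BK 9.8: (-2.8,-4.297) -> (-12.6,-4.297) [heading=0, draw]
  ]
]
BK 3.2: (-12.6,-4.297) -> (-15.8,-4.297) [heading=0, draw]
FD 13.6: (-15.8,-4.297) -> (-2.2,-4.297) [heading=0, draw]
Final: pos=(-2.2,-4.297), heading=0, 7 segment(s) drawn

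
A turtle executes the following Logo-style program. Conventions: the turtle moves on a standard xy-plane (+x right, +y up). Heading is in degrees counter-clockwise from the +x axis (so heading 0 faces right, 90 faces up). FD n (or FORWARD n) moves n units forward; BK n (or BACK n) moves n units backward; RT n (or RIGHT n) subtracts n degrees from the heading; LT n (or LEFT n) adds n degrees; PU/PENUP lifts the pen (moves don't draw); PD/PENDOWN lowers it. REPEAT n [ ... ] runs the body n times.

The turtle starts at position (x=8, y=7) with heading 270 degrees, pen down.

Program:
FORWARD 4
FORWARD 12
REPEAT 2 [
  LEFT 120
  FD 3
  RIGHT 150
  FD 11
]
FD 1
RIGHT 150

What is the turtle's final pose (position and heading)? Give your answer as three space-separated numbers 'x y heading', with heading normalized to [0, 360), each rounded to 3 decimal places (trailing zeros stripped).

Executing turtle program step by step:
Start: pos=(8,7), heading=270, pen down
FD 4: (8,7) -> (8,3) [heading=270, draw]
FD 12: (8,3) -> (8,-9) [heading=270, draw]
REPEAT 2 [
  -- iteration 1/2 --
  LT 120: heading 270 -> 30
  FD 3: (8,-9) -> (10.598,-7.5) [heading=30, draw]
  RT 150: heading 30 -> 240
  FD 11: (10.598,-7.5) -> (5.098,-17.026) [heading=240, draw]
  -- iteration 2/2 --
  LT 120: heading 240 -> 0
  FD 3: (5.098,-17.026) -> (8.098,-17.026) [heading=0, draw]
  RT 150: heading 0 -> 210
  FD 11: (8.098,-17.026) -> (-1.428,-22.526) [heading=210, draw]
]
FD 1: (-1.428,-22.526) -> (-2.294,-23.026) [heading=210, draw]
RT 150: heading 210 -> 60
Final: pos=(-2.294,-23.026), heading=60, 7 segment(s) drawn

Answer: -2.294 -23.026 60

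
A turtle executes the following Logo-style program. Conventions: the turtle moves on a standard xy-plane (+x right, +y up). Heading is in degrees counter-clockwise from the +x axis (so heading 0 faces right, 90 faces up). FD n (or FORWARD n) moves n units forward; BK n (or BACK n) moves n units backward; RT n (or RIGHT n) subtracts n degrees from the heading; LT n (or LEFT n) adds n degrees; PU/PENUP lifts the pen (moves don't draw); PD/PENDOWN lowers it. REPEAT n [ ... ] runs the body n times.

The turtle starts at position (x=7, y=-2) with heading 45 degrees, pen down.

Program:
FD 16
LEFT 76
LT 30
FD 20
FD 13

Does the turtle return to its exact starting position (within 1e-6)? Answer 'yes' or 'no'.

Answer: no

Derivation:
Executing turtle program step by step:
Start: pos=(7,-2), heading=45, pen down
FD 16: (7,-2) -> (18.314,9.314) [heading=45, draw]
LT 76: heading 45 -> 121
LT 30: heading 121 -> 151
FD 20: (18.314,9.314) -> (0.821,19.01) [heading=151, draw]
FD 13: (0.821,19.01) -> (-10.549,25.312) [heading=151, draw]
Final: pos=(-10.549,25.312), heading=151, 3 segment(s) drawn

Start position: (7, -2)
Final position: (-10.549, 25.312)
Distance = 32.464; >= 1e-6 -> NOT closed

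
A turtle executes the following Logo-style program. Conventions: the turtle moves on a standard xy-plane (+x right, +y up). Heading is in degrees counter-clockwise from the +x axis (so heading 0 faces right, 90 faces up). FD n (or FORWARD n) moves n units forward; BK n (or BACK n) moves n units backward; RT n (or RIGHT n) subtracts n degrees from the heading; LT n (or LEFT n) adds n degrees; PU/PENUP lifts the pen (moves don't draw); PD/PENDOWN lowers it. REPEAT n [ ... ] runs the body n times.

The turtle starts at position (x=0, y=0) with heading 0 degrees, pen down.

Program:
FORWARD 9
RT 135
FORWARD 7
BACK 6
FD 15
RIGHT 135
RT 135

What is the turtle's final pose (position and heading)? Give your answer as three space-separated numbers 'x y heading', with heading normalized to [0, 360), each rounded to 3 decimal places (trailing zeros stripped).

Answer: -2.314 -11.314 315

Derivation:
Executing turtle program step by step:
Start: pos=(0,0), heading=0, pen down
FD 9: (0,0) -> (9,0) [heading=0, draw]
RT 135: heading 0 -> 225
FD 7: (9,0) -> (4.05,-4.95) [heading=225, draw]
BK 6: (4.05,-4.95) -> (8.293,-0.707) [heading=225, draw]
FD 15: (8.293,-0.707) -> (-2.314,-11.314) [heading=225, draw]
RT 135: heading 225 -> 90
RT 135: heading 90 -> 315
Final: pos=(-2.314,-11.314), heading=315, 4 segment(s) drawn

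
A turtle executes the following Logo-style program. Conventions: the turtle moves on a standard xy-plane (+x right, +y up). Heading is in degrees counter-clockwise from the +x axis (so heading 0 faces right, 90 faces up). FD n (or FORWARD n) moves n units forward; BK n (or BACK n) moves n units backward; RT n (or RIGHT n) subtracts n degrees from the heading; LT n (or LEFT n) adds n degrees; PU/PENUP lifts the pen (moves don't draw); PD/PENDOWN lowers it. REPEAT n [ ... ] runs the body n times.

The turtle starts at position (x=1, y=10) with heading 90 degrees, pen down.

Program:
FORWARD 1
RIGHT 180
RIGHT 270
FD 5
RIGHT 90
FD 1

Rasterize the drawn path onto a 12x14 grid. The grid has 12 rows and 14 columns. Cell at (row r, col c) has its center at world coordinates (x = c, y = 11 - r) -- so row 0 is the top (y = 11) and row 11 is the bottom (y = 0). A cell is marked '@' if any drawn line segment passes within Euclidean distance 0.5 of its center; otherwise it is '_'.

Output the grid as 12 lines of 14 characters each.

Answer: _@@@@@@_______
_@____@_______
______________
______________
______________
______________
______________
______________
______________
______________
______________
______________

Derivation:
Segment 0: (1,10) -> (1,11)
Segment 1: (1,11) -> (6,11)
Segment 2: (6,11) -> (6,10)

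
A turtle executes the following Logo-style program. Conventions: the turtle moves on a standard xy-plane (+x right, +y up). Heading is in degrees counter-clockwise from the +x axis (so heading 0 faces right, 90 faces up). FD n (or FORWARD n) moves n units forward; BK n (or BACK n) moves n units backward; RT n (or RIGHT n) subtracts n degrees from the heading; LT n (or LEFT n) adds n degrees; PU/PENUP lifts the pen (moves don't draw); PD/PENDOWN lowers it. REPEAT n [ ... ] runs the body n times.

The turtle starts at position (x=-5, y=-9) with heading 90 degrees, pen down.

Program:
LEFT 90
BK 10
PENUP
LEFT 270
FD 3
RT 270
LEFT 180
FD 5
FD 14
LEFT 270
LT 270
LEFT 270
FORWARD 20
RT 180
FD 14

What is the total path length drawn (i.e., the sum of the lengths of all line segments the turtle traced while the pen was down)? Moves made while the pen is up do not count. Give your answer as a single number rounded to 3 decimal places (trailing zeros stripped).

Answer: 10

Derivation:
Executing turtle program step by step:
Start: pos=(-5,-9), heading=90, pen down
LT 90: heading 90 -> 180
BK 10: (-5,-9) -> (5,-9) [heading=180, draw]
PU: pen up
LT 270: heading 180 -> 90
FD 3: (5,-9) -> (5,-6) [heading=90, move]
RT 270: heading 90 -> 180
LT 180: heading 180 -> 0
FD 5: (5,-6) -> (10,-6) [heading=0, move]
FD 14: (10,-6) -> (24,-6) [heading=0, move]
LT 270: heading 0 -> 270
LT 270: heading 270 -> 180
LT 270: heading 180 -> 90
FD 20: (24,-6) -> (24,14) [heading=90, move]
RT 180: heading 90 -> 270
FD 14: (24,14) -> (24,0) [heading=270, move]
Final: pos=(24,0), heading=270, 1 segment(s) drawn

Segment lengths:
  seg 1: (-5,-9) -> (5,-9), length = 10
Total = 10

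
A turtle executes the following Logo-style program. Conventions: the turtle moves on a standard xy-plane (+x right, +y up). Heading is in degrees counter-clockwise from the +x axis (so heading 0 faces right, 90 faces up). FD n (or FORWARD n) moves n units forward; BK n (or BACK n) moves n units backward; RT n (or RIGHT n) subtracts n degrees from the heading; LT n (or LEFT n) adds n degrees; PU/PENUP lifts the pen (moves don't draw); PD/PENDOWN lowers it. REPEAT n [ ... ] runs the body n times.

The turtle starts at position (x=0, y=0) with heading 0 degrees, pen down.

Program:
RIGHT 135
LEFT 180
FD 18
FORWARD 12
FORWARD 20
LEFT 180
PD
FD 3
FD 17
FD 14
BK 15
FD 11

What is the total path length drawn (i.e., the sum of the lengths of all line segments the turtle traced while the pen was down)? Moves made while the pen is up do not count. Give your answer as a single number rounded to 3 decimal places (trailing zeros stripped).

Answer: 110

Derivation:
Executing turtle program step by step:
Start: pos=(0,0), heading=0, pen down
RT 135: heading 0 -> 225
LT 180: heading 225 -> 45
FD 18: (0,0) -> (12.728,12.728) [heading=45, draw]
FD 12: (12.728,12.728) -> (21.213,21.213) [heading=45, draw]
FD 20: (21.213,21.213) -> (35.355,35.355) [heading=45, draw]
LT 180: heading 45 -> 225
PD: pen down
FD 3: (35.355,35.355) -> (33.234,33.234) [heading=225, draw]
FD 17: (33.234,33.234) -> (21.213,21.213) [heading=225, draw]
FD 14: (21.213,21.213) -> (11.314,11.314) [heading=225, draw]
BK 15: (11.314,11.314) -> (21.92,21.92) [heading=225, draw]
FD 11: (21.92,21.92) -> (14.142,14.142) [heading=225, draw]
Final: pos=(14.142,14.142), heading=225, 8 segment(s) drawn

Segment lengths:
  seg 1: (0,0) -> (12.728,12.728), length = 18
  seg 2: (12.728,12.728) -> (21.213,21.213), length = 12
  seg 3: (21.213,21.213) -> (35.355,35.355), length = 20
  seg 4: (35.355,35.355) -> (33.234,33.234), length = 3
  seg 5: (33.234,33.234) -> (21.213,21.213), length = 17
  seg 6: (21.213,21.213) -> (11.314,11.314), length = 14
  seg 7: (11.314,11.314) -> (21.92,21.92), length = 15
  seg 8: (21.92,21.92) -> (14.142,14.142), length = 11
Total = 110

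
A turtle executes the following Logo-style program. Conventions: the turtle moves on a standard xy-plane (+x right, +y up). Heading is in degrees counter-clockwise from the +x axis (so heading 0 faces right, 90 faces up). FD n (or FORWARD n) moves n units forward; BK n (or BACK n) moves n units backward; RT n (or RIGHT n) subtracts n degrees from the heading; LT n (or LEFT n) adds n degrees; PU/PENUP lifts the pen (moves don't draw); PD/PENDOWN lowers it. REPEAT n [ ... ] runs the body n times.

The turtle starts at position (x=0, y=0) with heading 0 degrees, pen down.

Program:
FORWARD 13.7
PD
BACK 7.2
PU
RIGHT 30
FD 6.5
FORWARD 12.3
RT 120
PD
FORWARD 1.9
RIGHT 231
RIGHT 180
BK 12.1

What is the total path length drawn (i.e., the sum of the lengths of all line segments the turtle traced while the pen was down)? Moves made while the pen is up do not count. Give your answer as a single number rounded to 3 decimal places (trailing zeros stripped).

Executing turtle program step by step:
Start: pos=(0,0), heading=0, pen down
FD 13.7: (0,0) -> (13.7,0) [heading=0, draw]
PD: pen down
BK 7.2: (13.7,0) -> (6.5,0) [heading=0, draw]
PU: pen up
RT 30: heading 0 -> 330
FD 6.5: (6.5,0) -> (12.129,-3.25) [heading=330, move]
FD 12.3: (12.129,-3.25) -> (22.781,-9.4) [heading=330, move]
RT 120: heading 330 -> 210
PD: pen down
FD 1.9: (22.781,-9.4) -> (21.136,-10.35) [heading=210, draw]
RT 231: heading 210 -> 339
RT 180: heading 339 -> 159
BK 12.1: (21.136,-10.35) -> (32.432,-14.686) [heading=159, draw]
Final: pos=(32.432,-14.686), heading=159, 4 segment(s) drawn

Segment lengths:
  seg 1: (0,0) -> (13.7,0), length = 13.7
  seg 2: (13.7,0) -> (6.5,0), length = 7.2
  seg 3: (22.781,-9.4) -> (21.136,-10.35), length = 1.9
  seg 4: (21.136,-10.35) -> (32.432,-14.686), length = 12.1
Total = 34.9

Answer: 34.9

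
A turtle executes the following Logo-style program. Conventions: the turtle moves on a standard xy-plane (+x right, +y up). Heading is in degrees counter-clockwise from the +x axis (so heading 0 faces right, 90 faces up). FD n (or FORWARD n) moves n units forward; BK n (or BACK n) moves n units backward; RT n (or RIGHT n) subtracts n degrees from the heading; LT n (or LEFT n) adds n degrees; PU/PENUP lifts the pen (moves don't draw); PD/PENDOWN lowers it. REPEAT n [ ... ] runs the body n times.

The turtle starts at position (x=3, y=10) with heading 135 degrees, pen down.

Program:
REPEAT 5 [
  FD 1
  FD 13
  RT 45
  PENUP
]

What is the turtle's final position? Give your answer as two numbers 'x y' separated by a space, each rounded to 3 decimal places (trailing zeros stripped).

Answer: 26.899 33.899

Derivation:
Executing turtle program step by step:
Start: pos=(3,10), heading=135, pen down
REPEAT 5 [
  -- iteration 1/5 --
  FD 1: (3,10) -> (2.293,10.707) [heading=135, draw]
  FD 13: (2.293,10.707) -> (-6.899,19.899) [heading=135, draw]
  RT 45: heading 135 -> 90
  PU: pen up
  -- iteration 2/5 --
  FD 1: (-6.899,19.899) -> (-6.899,20.899) [heading=90, move]
  FD 13: (-6.899,20.899) -> (-6.899,33.899) [heading=90, move]
  RT 45: heading 90 -> 45
  PU: pen up
  -- iteration 3/5 --
  FD 1: (-6.899,33.899) -> (-6.192,34.607) [heading=45, move]
  FD 13: (-6.192,34.607) -> (3,43.799) [heading=45, move]
  RT 45: heading 45 -> 0
  PU: pen up
  -- iteration 4/5 --
  FD 1: (3,43.799) -> (4,43.799) [heading=0, move]
  FD 13: (4,43.799) -> (17,43.799) [heading=0, move]
  RT 45: heading 0 -> 315
  PU: pen up
  -- iteration 5/5 --
  FD 1: (17,43.799) -> (17.707,43.092) [heading=315, move]
  FD 13: (17.707,43.092) -> (26.899,33.899) [heading=315, move]
  RT 45: heading 315 -> 270
  PU: pen up
]
Final: pos=(26.899,33.899), heading=270, 2 segment(s) drawn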